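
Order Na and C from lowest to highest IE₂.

Consider each +1 ion: Na⁺ is the bare [Ne] core; C⁺ still has 3 valence electrons.
Core electrons are held far more tightly than valence electrons, so Na tops the IE_2 order.
The numbers (kJ/mol): Na 4562, C 2353.
Hence IE_2: C < Na.

C, Na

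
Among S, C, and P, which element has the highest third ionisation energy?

C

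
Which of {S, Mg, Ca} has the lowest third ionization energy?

Consider each +2 ion: S²⁺ still has 4 valence electrons; Mg²⁺ is the bare [Ne] core; Ca²⁺ is the bare [Ar] core.
Core electrons are held far more tightly than valence electrons, so Ca and Mg top the IE_3 order.
Tabulated IE_3 (kJ/mol): S 3357, Mg 7733, Ca 4912.
Overall IE_3 order: S < Ca < Mg.

S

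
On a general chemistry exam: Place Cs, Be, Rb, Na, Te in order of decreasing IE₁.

Be > Te > Na > Rb > Cs

Removing the outermost electron gets harder across a period and easier down a group.
Neither a single period nor a single group — weigh both effects.
Rb > Cs: Rb sits above Cs in group 1, so the down-group effect alone puts Rb higher.
Na > Rb: they share group 1; the group trend gives Na the larger value.
Te > Na: the two effects oppose for this pair; the across-period effect wins (869 vs 496 kJ/mol).
Be > Te: the two effects oppose for this pair; the down-group effect wins (900 vs 869 kJ/mol).
Tabulated first ionization energy (kJ/mol): Be 900, Na 496, Rb 403, Te 869, Cs 376.
So from highest to lowest: Be > Te > Na > Rb > Cs.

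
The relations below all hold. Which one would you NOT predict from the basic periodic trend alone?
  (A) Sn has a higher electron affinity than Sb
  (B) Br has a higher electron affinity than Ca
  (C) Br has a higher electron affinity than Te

The general trend: electron affinity increases across a period and decreases down a group.
(A) Sn (period 5, group 14) vs Sb (period 5, group 15): the stated order contradicts the simple trend.
(B) Br (period 4, group 17) vs Ca (period 4, group 2): the stated order agrees with the simple trend.
(C) Br (period 4, group 17) vs Te (period 5, group 16): the stated order agrees with the simple trend.
The exception is (A): adding an electron to Sb's half-filled 5p³ is unfavourable, so Sn has the more exothermic EA.

(A)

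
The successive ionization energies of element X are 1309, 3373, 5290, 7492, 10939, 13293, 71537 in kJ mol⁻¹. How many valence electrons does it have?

6

Look for the largest jump between consecutive ionization energies: IE7/IE6 ≈ 5.4, far larger than any earlier ratio.
That jump marks the point where a core electron is being removed. So the atom has 6 valence electrons.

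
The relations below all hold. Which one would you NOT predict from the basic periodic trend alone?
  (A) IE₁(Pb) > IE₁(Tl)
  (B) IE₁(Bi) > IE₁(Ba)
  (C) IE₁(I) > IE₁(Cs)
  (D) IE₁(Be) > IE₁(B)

The general trend: IE₁ increases across a period and decreases down a group.
(A) Pb (period 6, group 14) vs Tl (period 6, group 13): the stated order agrees with the simple trend.
(B) Bi (period 6, group 15) vs Ba (period 6, group 2): the stated order agrees with the simple trend.
(C) I (period 5, group 17) vs Cs (period 6, group 1): the stated order agrees with the simple trend.
(D) Be (period 2, group 2) vs B (period 2, group 13): the stated order contradicts the simple trend.
The exception is (D): removing B's lone 2p electron is easier than breaking Be's filled 2s².

(D)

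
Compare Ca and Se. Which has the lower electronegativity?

Ca is in period 4, group 2; Se is in period 4, group 16.
Atoms toward the upper right of the periodic table pull bonding electrons most strongly.
All lie in period 4, so electronegativity increases left to right.
So Ca has the lower electronegativity (Ca < Se).

Ca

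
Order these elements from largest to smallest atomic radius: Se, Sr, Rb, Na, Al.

Rb > Sr > Na > Al > Se

Na is in period 3, group 1; Al is in period 3, group 13; Se is in period 4, group 16; Rb is in period 5, group 1; Sr is in period 5, group 2.
Across a period the added protons contract the valence shell; down a group each new principal shell makes the atom larger.
Here both period and group differ, so the two effects have to be weighed against each other.
Al > Se: period and group pull opposite ways; the across-period shift dominates (126 vs 116 pm).
Na > Al: Na lies to the left of Al in period 3, so the across-period effect alone puts Na larger.
Sr > Na: period and group pull opposite ways; the down-group shift dominates (185 vs 155 pm).
Rb > Sr: Rb lies to the left of Sr in period 5, so the across-period effect alone puts Rb larger.
For reference (pm): Na 155, Al 126, Se 116, Rb 210, Sr 185.
So from largest to smallest: Rb > Sr > Na > Al > Se.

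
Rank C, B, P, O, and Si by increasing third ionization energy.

P < Si < B < C < O

After 2 electrons have been removed, what remains? C²⁺ still has 2 valence electrons; B²⁺ still has 1 valence electron; P²⁺ still has 3 valence electrons; O²⁺ still has 4 valence electrons; Si²⁺ still has 2 valence electrons.
All are still removing valence electrons, so compare the +2 ions as you would atoms: IE_3 generally rises across a period (higher Z_eff) and falls down a group (larger shell), subject to the usual subshell exceptions.
Valence configurations: C²⁺ [He]2s², B²⁺ [He]2s¹, P²⁺ [Ne]3s²3p¹, O²⁺ [He]2s²2p², Si²⁺ [Ne]3s².
P²⁺ loses a lone 3p electron whereas Si²⁺ must break into a filled 3s² pair, so IE_3(Si) > IE_3(P) even though P has the higher nuclear charge.
Tabulated IE_3 (kJ/mol): C 4620, B 3660, P 2914, O 5300, Si 3232.
Putting it together, IE_3: P < Si < B < C < O.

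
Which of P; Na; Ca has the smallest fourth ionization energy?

P

After 3 electrons have been removed, what remains? P³⁺ still has 2 valence electrons; Na³⁺ is already 2 electrons into the core; Ca³⁺ is already 1 electron into the core.
Core electrons are held far more tightly than valence electrons, so Ca and Na top the IE_4 order.
Tabulated IE_4 (kJ/mol): P 4964, Na 9543, Ca 6491.
So the fourth ionization energies run P < Ca < Na.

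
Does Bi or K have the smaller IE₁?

K

K is in period 4, group 1; Bi is in period 6, group 15.
Across a period the outer electron is held more tightly (higher IE₁); down a group it sits in a higher shell, more shielded, and comes off more easily.
Here both period and group differ, so the two effects have to be weighed against each other.
Bi > K: the two effects oppose for this pair; the across-period effect wins (703 vs 419 kJ/mol).
Tabulated first ionization energy (kJ/mol): K 419, Bi 703.
So K has the smaller IE₁ (K < Bi).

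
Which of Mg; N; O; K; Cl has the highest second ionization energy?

O

After 1 electron has been removed, what remains? Mg⁺ still has 1 valence electron; N⁺ still has 4 valence electrons; O⁺ still has 5 valence electrons; K⁺ is the bare [Ar] core; Cl⁺ still has 6 valence electrons.
Usually core removal costs more than valence removal, but here the competition is close: a tightly held n=2 valence electron can cost more to remove than an n=3 core electron, so the actual values have to decide it.
Valence configurations: Mg⁺ [Ne]3s¹, N⁺ [He]2s²2p², O⁺ [He]2s²2p³, Cl⁺ [Ne]3s²3p⁴.
Approximate IE_2 values (kJ/mol): Mg 1451, N 2856, O 3388, K 3052, Cl 2298.
Hence IE_2: Mg < Cl < N < K < O.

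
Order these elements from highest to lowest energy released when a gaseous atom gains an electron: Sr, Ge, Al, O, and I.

I > O > Ge > Al > Sr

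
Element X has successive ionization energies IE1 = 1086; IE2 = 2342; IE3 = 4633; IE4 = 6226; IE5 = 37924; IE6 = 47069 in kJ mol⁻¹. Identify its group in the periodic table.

Group 14

Look for the largest jump between consecutive ionization energies: IE5/IE4 ≈ 6.1, far larger than any earlier ratio.
That jump marks the point where a core electron is being removed. So the atom has 4 valence electrons.
A main-group element with 4 valence electrons is in group 14.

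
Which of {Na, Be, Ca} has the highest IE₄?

After 3 electrons have been removed, what remains? Na³⁺ is already 2 electrons into the core; Be³⁺ is already 1 electron into the core; Ca³⁺ is already 1 electron into the core.
All of these are removing an electron from a noble-gas core or deeper; the smaller core (lower principal quantum number) is held far more tightly, and within a period the higher nuclear charge binds the same core more tightly.
Tabulated IE_4 (kJ/mol): Na 9543, Be 21007, Ca 6491.
Putting it together, IE_4: Ca < Na < Be.

Be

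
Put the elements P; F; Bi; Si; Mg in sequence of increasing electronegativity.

F is in period 2, group 17; Mg is in period 3, group 2; Si is in period 3, group 14; P is in period 3, group 15; Bi is in period 6, group 15.
Electronegativity increases across a period and decreases down a group, tracking effective nuclear charge and atomic size.
Here both period and group differ, so the two effects have to be weighed against each other.
Si > Mg: Si lies to the right of Mg in period 3, so the across-period effect alone puts Si higher.
Bi > Si: the two effects oppose for this pair; the across-period effect wins (2.02 vs 1.90).
P > Bi: P sits above Bi in group 15, so the down-group effect alone puts P higher.
F > P: both effects reinforce here, so F is clearly the higher of the two.
For reference (Pauling): F 3.98, Mg 1.31, Si 1.90, P 2.19, Bi 2.02.
So from lowest to highest: Mg < Si < Bi < P < F.

Mg < Si < Bi < P < F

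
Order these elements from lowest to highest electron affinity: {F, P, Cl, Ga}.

Ga < P < F < Cl

Atoms with high Z_eff and room in the valence shell (especially the halogens) have the most exothermic electron affinities.
These span different periods and groups, so the two trends combine.
P > Ga: both effects reinforce here, so P is clearly the higher of the two.
F > P: both effects reinforce here, so F is clearly the higher of the two.
Cl > F: this pair runs against the simple trend — see the exception note.
Note the exception: Cl has a higher electron affinity than F, contrary to the simple trend — F's small 2p subshell makes the incoming electron feel strong e⁻–e⁻ repulsion, so Cl actually releases more energy on gaining an electron.
Tabulated electron affinity (kJ/mol): F 328, P 72, Cl 349, Ga 29.
So from lowest to highest: Ga < P < F < Cl.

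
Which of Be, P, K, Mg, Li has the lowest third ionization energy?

After 2 electrons have been removed, what remains? Be²⁺ is the bare [He] core; P²⁺ still has 3 valence electrons; K²⁺ is already 1 electron into the core; Mg²⁺ is the bare [Ne] core; Li²⁺ is already 1 electron into the core.
Breaking into a closed-shell core is much more expensive than removing a leftover valence electron — K, Mg, Li and Be have the largest IE_3 here.
Tabulated IE_3 (kJ/mol): Be 14849, P 2914, K 4420, Mg 7733, Li 11815.
So the third ionization energies run P < K < Mg < Li < Be.

P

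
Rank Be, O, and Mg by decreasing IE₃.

Be > Mg > O

Consider each +2 ion: Be²⁺ is the bare [He] core; O²⁺ still has 4 valence electrons; Mg²⁺ is the bare [Ne] core.
Core electrons are held far more tightly than valence electrons, so Mg and Be top the IE_3 order.
Approximate IE_3 values (kJ/mol): Be 14849, O 5300, Mg 7733.
Putting it together, IE_3: O < Mg < Be.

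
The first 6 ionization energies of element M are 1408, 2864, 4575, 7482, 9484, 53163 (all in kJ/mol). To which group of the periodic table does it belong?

Group 15

Look for the largest jump between consecutive ionization energies: IE6/IE5 ≈ 5.6, far larger than any earlier ratio.
That jump marks the point where a core electron is being removed. So the atom has 5 valence electrons.
A main-group element with 5 valence electrons is in group 15.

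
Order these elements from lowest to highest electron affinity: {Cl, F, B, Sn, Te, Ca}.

Ca < B < Sn < Te < F < Cl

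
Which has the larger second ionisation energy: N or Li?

After 1 electron has been removed, what remains? N⁺ still has 4 valence electrons; Li⁺ is the bare [He] core.
Pulling an electron out of a noble-gas core costs far more than removing a remaining valence electron, so Li sits at the high end of IE_2.
Tabulated IE_2 (kJ/mol): N 2856, Li 7298.
So the second ionization energies run N < Li.

Li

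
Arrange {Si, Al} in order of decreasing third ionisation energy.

Si, Al

IE_3 is the cost of taking one more electron from the +2 cation: Si²⁺ still has 2 valence electrons; Al²⁺ still has 1 valence electron.
All are still removing valence electrons, so compare the +2 ions as you would atoms: IE_3 generally rises across a period (higher Z_eff) and falls down a group (larger shell), subject to the usual subshell exceptions.
Valence configurations: Si²⁺ [Ne]3s², Al²⁺ [Ne]3s¹.
Approximate IE_3 values (kJ/mol): Si 3232, Al 2745.
So the third ionization energies run Al < Si.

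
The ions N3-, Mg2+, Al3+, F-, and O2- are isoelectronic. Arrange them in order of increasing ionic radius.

All of these have 10 electrons, so size is governed by nuclear charge alone: the more protons, the stronger the pull on the same electron cloud, and the smaller the ion.
Nuclear charges: Al3+ (Z=13), Mg2+ (Z=12), F- (Z=9), O2- (Z=8), N3- (Z=7).
Smallest to largest: Al3+ < Mg2+ < F- < O2- < N3-.

Al3+ < Mg2+ < F- < O2- < N3-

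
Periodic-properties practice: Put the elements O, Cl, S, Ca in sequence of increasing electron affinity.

O is in period 2, group 16; S is in period 3, group 16; Cl is in period 3, group 17; Ca is in period 4, group 2.
Atoms with high Z_eff and room in the valence shell (especially the halogens) have the most exothermic electron affinities.
Neither a single period nor a single group — weigh both effects.
O > Ca: relative to Ca, both the across-period and down-group shifts push O's electron affinity up.
S > O: this pair runs against the simple trend — see the exception note.
Cl > S: both are in period 3; the period trend gives Cl the larger value.
Note the exception: S has a higher electron affinity than O, contrary to the simple trend — the compact 2p subshell of O repels the added electron more than S's larger 3p does.
Tabulated electron affinity (kJ/mol): O 141, S 200, Cl 349, Ca 2.
So from lowest to highest: Ca < O < S < Cl.

Ca < O < S < Cl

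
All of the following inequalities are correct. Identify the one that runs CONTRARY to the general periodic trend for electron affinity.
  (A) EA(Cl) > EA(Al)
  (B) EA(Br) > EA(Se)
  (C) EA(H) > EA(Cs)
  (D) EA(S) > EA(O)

(D)

The general trend: electron affinity increases across a period and decreases down a group.
(A) Cl (period 3, group 17) vs Al (period 3, group 13): the stated order agrees with the simple trend.
(B) Br (period 4, group 17) vs Se (period 4, group 16): the stated order agrees with the simple trend.
(C) H (period 1, group 1) vs Cs (period 6, group 1): the stated order agrees with the simple trend.
(D) S (period 3, group 16) vs O (period 2, group 16): the stated order contradicts the simple trend.
The exception is (D): the compact 2p subshell of O repels the added electron more than S's larger 3p does.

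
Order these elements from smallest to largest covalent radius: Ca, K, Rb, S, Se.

S, Se, Ca, K, Rb

S is in period 3, group 16; K is in period 4, group 1; Ca is in period 4, group 2; Se is in period 4, group 16; Rb is in period 5, group 1.
Atomic radius shrinks across a period as nuclear charge pulls the same shell inward, and grows down a group as new shells are added.
These span different periods and groups, so the two trends combine.
Se > S: they share group 16; the group trend gives Se the larger value.
Ca > Se: Ca lies to the left of Se in period 4, so the across-period effect alone puts Ca larger.
K > Ca: K lies to the left of Ca in period 4, so the across-period effect alone puts K larger.
Rb > K: they share group 1; the group trend gives Rb the larger value.
Approximate values (pm): S 103, K 196, Ca 171, Se 116, Rb 210.
So from smallest to largest: S < Se < Ca < K < Rb.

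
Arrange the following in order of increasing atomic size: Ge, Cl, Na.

Na is in period 3, group 1; Cl is in period 3, group 17; Ge is in period 4, group 14.
Moving right in a period, electrons are added to the same shell under a stronger nuclear pull, so atoms get smaller; moving down, a new shell is opened and atoms get larger.
These span different periods and groups, so the two trends combine.
Ge > Cl: both effects reinforce here, so Ge is clearly the larger of the two.
Na > Ge: the two effects oppose for this pair; the across-period effect wins (155 vs 121 pm).
Tabulated atomic radius (pm): Na 155, Cl 99, Ge 121.
So from smallest to largest: Cl < Ge < Na.

Cl < Ge < Na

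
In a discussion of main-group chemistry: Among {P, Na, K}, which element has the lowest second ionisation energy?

P

After 1 electron has been removed, what remains? P⁺ still has 4 valence electrons; Na⁺ is the bare [Ne] core; K⁺ is the bare [Ar] core.
Core electrons are held far more tightly than valence electrons, so K and Na top the IE_2 order.
The numbers (kJ/mol): P 1907, Na 4562, K 3052.
Overall IE_2 order: P < K < Na.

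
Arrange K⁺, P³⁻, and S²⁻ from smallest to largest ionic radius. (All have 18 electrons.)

All of these have 18 electrons, so size is governed by nuclear charge alone: the more protons, the stronger the pull on the same electron cloud, and the smaller the ion.
Nuclear charges: K⁺ (Z=19), S²⁻ (Z=16), P³⁻ (Z=15).
Smallest to largest: K⁺ < S²⁻ < P³⁻.

K⁺ < S²⁻ < P³⁻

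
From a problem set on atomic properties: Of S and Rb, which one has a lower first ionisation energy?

IE₁ increases left→right with effective nuclear charge and decreases top→bottom as the valence shell moves farther out.
Here both period and group differ, so the two effects have to be weighed against each other.
S > Rb: relative to Rb, both the across-period and down-group shifts push S's first ionization energy up.
Tabulated first ionization energy (kJ/mol): S 1000, Rb 403.
So Rb has the lower first ionisation energy (Rb < S).

Rb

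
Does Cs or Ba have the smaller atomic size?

Ba

Atomic radius shrinks across a period as nuclear charge pulls the same shell inward, and grows down a group as new shells are added.
All lie in period 6, so atomic radius increases right to left.
So Ba has the smaller atomic size (Ba < Cs).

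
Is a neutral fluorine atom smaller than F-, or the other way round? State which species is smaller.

F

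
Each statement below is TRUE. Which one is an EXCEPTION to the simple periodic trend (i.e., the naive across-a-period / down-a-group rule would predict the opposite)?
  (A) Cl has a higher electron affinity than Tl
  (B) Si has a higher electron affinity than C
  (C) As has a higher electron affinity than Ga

(B)

The general trend: electron affinity increases across a period and decreases down a group.
(A) Cl (period 3, group 17) vs Tl (period 6, group 13): the stated order agrees with the simple trend.
(B) Si (period 3, group 14) vs C (period 2, group 14): the stated order contradicts the simple trend.
(C) As (period 4, group 15) vs Ga (period 4, group 13): the stated order agrees with the simple trend.
The exception is (B): Si's larger, more diffuse 3p orbitals accept an added electron slightly more readily than C's compact 2p.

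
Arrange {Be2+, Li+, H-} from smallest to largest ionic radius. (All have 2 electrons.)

Be2+ < Li+ < H-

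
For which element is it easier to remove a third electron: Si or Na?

Si

Consider each +2 ion: Si²⁺ still has 2 valence electrons; Na²⁺ is already 1 electron into the core.
Core electrons are held far more tightly than valence electrons, so Na tops the IE_3 order.
Tabulated IE_3 (kJ/mol): Si 3232, Na 6910.
Hence IE_3: Si < Na.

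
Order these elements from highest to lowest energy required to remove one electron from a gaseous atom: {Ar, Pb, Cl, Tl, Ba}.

Cl is in period 3, group 17; Ar is in period 3, group 18; Ba is in period 6, group 2; Tl is in period 6, group 13; Pb is in period 6, group 14.
Across a period the outer electron is held more tightly (higher IE₁); down a group it sits in a higher shell, more shielded, and comes off more easily.
These span different periods and groups, so the two trends combine.
Tl > Ba: Tl lies to the right of Ba in period 6, so the across-period effect alone puts Tl higher.
Pb > Tl: both are in period 6; the period trend gives Pb the larger value.
Cl > Pb: relative to Pb, both the across-period and down-group shifts push Cl's first ionization energy up.
Ar > Cl: Ar lies to the right of Cl in period 3, so the across-period effect alone puts Ar higher.
Tabulated first ionization energy (kJ/mol): Cl 1251, Ar 1521, Ba 503, Tl 589, Pb 716.
So from highest to lowest: Ar > Cl > Pb > Tl > Ba.

Ar > Cl > Pb > Tl > Ba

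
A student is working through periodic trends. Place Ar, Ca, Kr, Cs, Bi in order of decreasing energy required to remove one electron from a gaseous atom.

Ar is in period 3, group 18; Ca is in period 4, group 2; Kr is in period 4, group 18; Cs is in period 6, group 1; Bi is in period 6, group 15.
First ionization energy rises across a period (greater Z_eff holds electrons more tightly) and falls down a group (valence electrons are farther from the nucleus).
Here both period and group differ, so the two effects have to be weighed against each other.
Ca > Cs: relative to Cs, both the across-period and down-group shifts push Ca's first ionization energy up.
Bi > Ca: period and group pull opposite ways; the across-period shift dominates (703 vs 590 kJ/mol).
Kr > Bi: both effects reinforce here, so Kr is clearly the higher of the two.
Ar > Kr: Ar sits above Kr in group 18, so the down-group effect alone puts Ar higher.
For reference (kJ/mol): Ar 1521, Ca 590, Kr 1351, Cs 376, Bi 703.
So from highest to lowest: Ar > Kr > Bi > Ca > Cs.

Ar > Kr > Bi > Ca > Cs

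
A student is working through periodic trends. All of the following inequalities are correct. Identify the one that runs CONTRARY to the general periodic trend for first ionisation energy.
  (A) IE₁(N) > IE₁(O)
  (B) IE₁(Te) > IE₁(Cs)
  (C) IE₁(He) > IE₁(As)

The general trend: first ionisation energy increases across a period and decreases down a group.
(A) N (period 2, group 15) vs O (period 2, group 16): the stated order contradicts the simple trend.
(B) Te (period 5, group 16) vs Cs (period 6, group 1): the stated order agrees with the simple trend.
(C) He (period 1, group 18) vs As (period 4, group 15): the stated order agrees with the simple trend.
The exception is (A): pairing an electron in O's 2p⁴ costs repulsion energy, so O ionizes more easily than half-filled N (2p³).

(A)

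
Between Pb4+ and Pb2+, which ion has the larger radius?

Pb2+

Both ions have Z = 82 protons, but Pb4+ has lost more electrons, so its remaining electrons feel a larger effective nuclear charge per electron and are pulled in more tightly.
Higher positive charge → smaller ion, so Pb2+ > Pb4+.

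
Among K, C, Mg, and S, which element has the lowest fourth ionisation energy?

IE_4 is the cost of taking one more electron from the +3 cation: K³⁺ is already 2 electrons into the core; C³⁺ still has 1 valence electron; Mg³⁺ is already 1 electron into the core; S³⁺ still has 3 valence electrons.
Usually core removal costs more than valence removal, but here the competition is close: a tightly held n=2 valence electron can cost more to remove than an n=3 core electron, so the actual values have to decide it.
Valence configurations: C³⁺ [He]2s¹, S³⁺ [Ne]3s²3p¹.
The numbers (kJ/mol): K 5877, C 6223, Mg 10543, S 4556.
Putting it together, IE_4: S < K < C < Mg.

S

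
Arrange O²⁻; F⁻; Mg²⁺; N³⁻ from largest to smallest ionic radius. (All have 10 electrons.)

N³⁻, O²⁻, F⁻, Mg²⁺

All of these have 10 electrons, so size is governed by nuclear charge alone: the more protons, the stronger the pull on the same electron cloud, and the smaller the ion.
Nuclear charges: Mg²⁺ (Z=12), F⁻ (Z=9), O²⁻ (Z=8), N³⁻ (Z=7).
Largest to smallest: N³⁻ > O²⁻ > F⁻ > Mg²⁺.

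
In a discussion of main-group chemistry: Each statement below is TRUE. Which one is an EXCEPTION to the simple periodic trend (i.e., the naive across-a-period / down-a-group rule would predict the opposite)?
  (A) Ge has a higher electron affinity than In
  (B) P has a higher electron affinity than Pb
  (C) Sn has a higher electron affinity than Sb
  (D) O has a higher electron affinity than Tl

(C)

The general trend: electron affinity increases across a period and decreases down a group.
(A) Ge (period 4, group 14) vs In (period 5, group 13): the stated order agrees with the simple trend.
(B) P (period 3, group 15) vs Pb (period 6, group 14): the stated order agrees with the simple trend.
(C) Sn (period 5, group 14) vs Sb (period 5, group 15): the stated order contradicts the simple trend.
(D) O (period 2, group 16) vs Tl (period 6, group 13): the stated order agrees with the simple trend.
The exception is (C): adding an electron to Sb's half-filled 5p³ is unfavourable, so Sn has the more exothermic EA.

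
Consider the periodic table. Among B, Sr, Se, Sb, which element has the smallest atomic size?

B

B is in period 2, group 13; Se is in period 4, group 16; Sr is in period 5, group 2; Sb is in period 5, group 15.
Radius decreases left→right (rising Z_eff, same n) and increases top→bottom (higher n).
Neither a single period nor a single group — weigh both effects.
Se > B: the two effects oppose for this pair; the down-group effect wins (116 vs 85 pm).
Sb > Se: relative to Se, both the across-period and down-group shifts push Sb's atomic radius up.
Sr > Sb: both are in period 5; the period trend gives Sr the larger value.
Tabulated atomic radius (pm): B 85, Se 116, Sr 185, Sb 140.
The smallest atomic size among these belongs to B.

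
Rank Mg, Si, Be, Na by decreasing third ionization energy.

Be > Mg > Na > Si

IE_3 is the cost of taking one more electron from the +2 cation: Mg²⁺ is the bare [Ne] core; Si²⁺ still has 2 valence electrons; Be²⁺ is the bare [He] core; Na²⁺ is already 1 electron into the core.
Core electrons are held far more tightly than valence electrons, so Na, Mg and Be top the IE_3 order.
The numbers (kJ/mol): Mg 7733, Si 3232, Be 14849, Na 6910.
Hence IE_3: Si < Na < Mg < Be.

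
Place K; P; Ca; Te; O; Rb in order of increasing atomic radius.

O, P, Te, Ca, K, Rb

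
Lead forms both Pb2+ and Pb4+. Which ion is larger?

Both ions have Z = 82 protons, but Pb4+ has lost more electrons, so its remaining electrons feel a larger effective nuclear charge per electron and are pulled in more tightly.
Higher positive charge → smaller ion, so Pb2+ > Pb4+.

Pb2+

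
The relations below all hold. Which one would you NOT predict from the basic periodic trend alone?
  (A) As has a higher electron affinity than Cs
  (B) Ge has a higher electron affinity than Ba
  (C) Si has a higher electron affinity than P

(C)

The general trend: electron affinity increases across a period and decreases down a group.
(A) As (period 4, group 15) vs Cs (period 6, group 1): the stated order agrees with the simple trend.
(B) Ge (period 4, group 14) vs Ba (period 6, group 2): the stated order agrees with the simple trend.
(C) Si (period 3, group 14) vs P (period 3, group 15): the stated order contradicts the simple trend.
The exception is (C): adding an electron to P's half-filled 3p³ is unfavourable, so Si (3p²) has the more exothermic EA.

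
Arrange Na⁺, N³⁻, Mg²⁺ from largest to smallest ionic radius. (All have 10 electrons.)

All of these have 10 electrons, so size is governed by nuclear charge alone: the more protons, the stronger the pull on the same electron cloud, and the smaller the ion.
Nuclear charges: Mg²⁺ (Z=12), Na⁺ (Z=11), N³⁻ (Z=7).
Largest to smallest: N³⁻ > Na⁺ > Mg²⁺.

N³⁻ > Na⁺ > Mg²⁺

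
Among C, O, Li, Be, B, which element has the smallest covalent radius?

O

Li is in period 2, group 1; Be is in period 2, group 2; B is in period 2, group 13; C is in period 2, group 14; O is in period 2, group 16.
Radius decreases left→right (rising Z_eff, same n) and increases top→bottom (higher n).
All lie in period 2, so atomic radius increases right to left.
The smallest covalent radius among these belongs to O.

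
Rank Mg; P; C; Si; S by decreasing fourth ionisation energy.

Mg, C, P, S, Si

The fourth ionization energy removes an electron from the +3 ion. For each element: Mg³⁺ is already 1 electron into the core; P³⁺ still has 2 valence electrons; C³⁺ still has 1 valence electron; Si³⁺ still has 1 valence electron; S³⁺ still has 3 valence electrons.
Breaking into a closed-shell core is much more expensive than removing a leftover valence electron — Mg has the largest IE_4 here.
Valence configurations: P³⁺ [Ne]3s², C³⁺ [He]2s¹, Si³⁺ [Ne]3s¹, S³⁺ [Ne]3s²3p¹.
S³⁺ loses a lone 3p electron whereas P³⁺ must break into a filled 3s² pair, so IE_4(P) > IE_4(S) even though S has the higher nuclear charge.
The numbers (kJ/mol): Mg 10543, P 4964, C 6223, Si 4356, S 4556.
Hence IE_4: Si < S < P < C < Mg.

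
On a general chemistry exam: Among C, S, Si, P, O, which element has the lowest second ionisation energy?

Si

The second ionization energy removes an electron from the +1 ion. For each element: C⁺ still has 3 valence electrons; S⁺ still has 5 valence electrons; Si⁺ still has 3 valence electrons; P⁺ still has 4 valence electrons; O⁺ still has 5 valence electrons.
All are still removing valence electrons, so compare the +1 ions as you would atoms: IE_2 generally rises across a period (higher Z_eff) and falls down a group (larger shell), subject to the usual subshell exceptions.
Valence configurations: C⁺ [He]2s²2p¹, S⁺ [Ne]3s²3p³, Si⁺ [Ne]3s²3p¹, P⁺ [Ne]3s²3p², O⁺ [He]2s²2p³.
Approximate IE_2 values (kJ/mol): C 2353, S 2252, Si 1577, P 1907, O 3388.
Hence IE_2: Si < P < S < C < O.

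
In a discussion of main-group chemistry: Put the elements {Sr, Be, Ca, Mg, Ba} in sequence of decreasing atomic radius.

Be is in period 2, group 2; Mg is in period 3, group 2; Ca is in period 4, group 2; Sr is in period 5, group 2; Ba is in period 6, group 2.
Moving right in a period, electrons are added to the same shell under a stronger nuclear pull, so atoms get smaller; moving down, a new shell is opened and atoms get larger.
All are in group 2, so atomic radius increases down the group.
So from largest to smallest: Ba > Sr > Ca > Mg > Be.

Ba > Sr > Ca > Mg > Be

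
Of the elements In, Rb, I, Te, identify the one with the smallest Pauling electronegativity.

Rb is in period 5, group 1; In is in period 5, group 13; Te is in period 5, group 16; I is in period 5, group 17.
Smaller atoms with higher effective nuclear charge are more electronegative.
All lie in period 5, so electronegativity increases left to right.
The smallest Pauling electronegativity among these belongs to Rb.

Rb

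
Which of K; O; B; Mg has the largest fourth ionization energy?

After 3 electrons have been removed, what remains? K³⁺ is already 2 electrons into the core; O³⁺ still has 3 valence electrons; B³⁺ is the bare [He] core; Mg³⁺ is already 1 electron into the core.
Usually core removal costs more than valence removal, but here the competition is close: a tightly held n=2 valence electron can cost more to remove than an n=3 core electron, so the actual values have to decide it.
Tabulated IE_4 (kJ/mol): K 5877, O 7469, B 25026, Mg 10543.
So the fourth ionization energies run K < O < Mg < B.

B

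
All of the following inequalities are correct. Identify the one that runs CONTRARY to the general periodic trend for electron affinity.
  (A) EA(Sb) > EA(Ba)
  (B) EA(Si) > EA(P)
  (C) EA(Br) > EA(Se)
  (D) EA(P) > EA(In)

(B)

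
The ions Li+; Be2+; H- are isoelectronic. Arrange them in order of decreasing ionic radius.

H- > Li+ > Be2+

All of these have 2 electrons, so size is governed by nuclear charge alone: the more protons, the stronger the pull on the same electron cloud, and the smaller the ion.
Nuclear charges: Be2+ (Z=4), Li+ (Z=3), H- (Z=1).
Largest to smallest: H- > Li+ > Be2+.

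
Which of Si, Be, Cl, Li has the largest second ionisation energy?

The second ionization energy removes an electron from the +1 ion. For each element: Si⁺ still has 3 valence electrons; Be⁺ still has 1 valence electron; Cl⁺ still has 6 valence electrons; Li⁺ is the bare [He] core.
Pulling an electron out of a noble-gas core costs far more than removing a remaining valence electron, so Li sits at the high end of IE_2.
Valence configurations: Si⁺ [Ne]3s²3p¹, Be⁺ [He]2s¹, Cl⁺ [Ne]3s²3p⁴.
The numbers (kJ/mol): Si 1577, Be 1757, Cl 2298, Li 7298.
So the second ionization energies run Si < Be < Cl < Li.

Li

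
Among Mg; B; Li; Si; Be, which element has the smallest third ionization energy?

Si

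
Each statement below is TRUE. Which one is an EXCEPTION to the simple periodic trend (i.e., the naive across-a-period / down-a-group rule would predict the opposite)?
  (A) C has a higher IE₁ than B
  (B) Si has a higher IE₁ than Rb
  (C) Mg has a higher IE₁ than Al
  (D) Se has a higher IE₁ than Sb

(C)

The general trend: IE₁ increases across a period and decreases down a group.
(A) C (period 2, group 14) vs B (period 2, group 13): the stated order agrees with the simple trend.
(B) Si (period 3, group 14) vs Rb (period 5, group 1): the stated order agrees with the simple trend.
(C) Mg (period 3, group 2) vs Al (period 3, group 13): the stated order contradicts the simple trend.
(D) Se (period 4, group 16) vs Sb (period 5, group 15): the stated order agrees with the simple trend.
The exception is (C): Al's single 3p electron is easier to remove than one from Mg's filled 3s².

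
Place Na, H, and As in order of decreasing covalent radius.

Na > As > H

H is in period 1, group 1; Na is in period 3, group 1; As is in period 4, group 15.
Across a period the added protons contract the valence shell; down a group each new principal shell makes the atom larger.
Neither a single period nor a single group — weigh both effects.
As > H: period and group pull opposite ways; the down-group shift dominates (121 vs 32 pm).
Na > As: the two effects oppose for this pair; the across-period effect wins (155 vs 121 pm).
Tabulated atomic radius (pm): H 32, Na 155, As 121.
So from largest to smallest: Na > As > H.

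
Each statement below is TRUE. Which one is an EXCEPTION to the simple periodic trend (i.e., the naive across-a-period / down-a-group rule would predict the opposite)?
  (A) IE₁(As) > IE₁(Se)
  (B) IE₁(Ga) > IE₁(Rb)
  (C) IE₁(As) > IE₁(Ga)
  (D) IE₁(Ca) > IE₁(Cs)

(A)

The general trend: first ionization energy increases across a period and decreases down a group.
(A) As (period 4, group 15) vs Se (period 4, group 16): the stated order contradicts the simple trend.
(B) Ga (period 4, group 13) vs Rb (period 5, group 1): the stated order agrees with the simple trend.
(C) As (period 4, group 15) vs Ga (period 4, group 13): the stated order agrees with the simple trend.
(D) Ca (period 4, group 2) vs Cs (period 6, group 1): the stated order agrees with the simple trend.
The exception is (A): Se (4p⁴) ionizes more easily than half-filled As (4p³).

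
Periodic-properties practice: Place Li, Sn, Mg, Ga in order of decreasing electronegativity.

Sn > Ga > Mg > Li

Li is in period 2, group 1; Mg is in period 3, group 2; Ga is in period 4, group 13; Sn is in period 5, group 14.
Electronegativity increases across a period and decreases down a group, tracking effective nuclear charge and atomic size.
A diagonal step moves right (one effect) and down (the opposite effect) at once.
Mg > Li: the two effects oppose for this pair; the across-period effect wins (1.31 vs 0.98).
Ga > Mg: the two effects oppose for this pair; the across-period effect wins (1.81 vs 1.31).
Sn > Ga: the two effects oppose for this pair; the across-period effect wins (1.96 vs 1.81).
Approximate values (Pauling): Li 0.98, Mg 1.31, Ga 1.81, Sn 1.96.
So from highest to lowest: Sn > Ga > Mg > Li.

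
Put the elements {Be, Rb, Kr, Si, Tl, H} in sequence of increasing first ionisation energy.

Rb < Tl < Si < Be < H < Kr

IE₁ increases left→right with effective nuclear charge and decreases top→bottom as the valence shell moves farther out.
Neither a single period nor a single group — weigh both effects.
Tl > Rb: the two effects oppose for this pair; the across-period effect wins (589 vs 403 kJ/mol).
Si > Tl: relative to Tl, both the across-period and down-group shifts push Si's first ionization energy up.
Be > Si: the two effects oppose for this pair; the down-group effect wins (900 vs 786 kJ/mol).
H > Be: the two effects oppose for this pair; the down-group effect wins (1312 vs 900 kJ/mol).
Kr > H: the two effects oppose for this pair; the across-period effect wins (1351 vs 1312 kJ/mol).
Approximate values (kJ/mol): H 1312, Be 900, Si 786, Kr 1351, Rb 403, Tl 589.
So from lowest to highest: Rb < Tl < Si < Be < H < Kr.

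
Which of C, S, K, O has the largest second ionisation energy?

O

Consider each +1 ion: C⁺ still has 3 valence electrons; S⁺ still has 5 valence electrons; K⁺ is the bare [Ar] core; O⁺ still has 5 valence electrons.
Usually core removal costs more than valence removal, but here the competition is close: a tightly held n=2 valence electron can cost more to remove than an n=3 core electron, so the actual values have to decide it.
Valence configurations: C⁺ [He]2s²2p¹, S⁺ [Ne]3s²3p³, O⁺ [He]2s²2p³.
The numbers (kJ/mol): C 2353, S 2252, K 3052, O 3388.
Hence IE_2: S < C < K < O.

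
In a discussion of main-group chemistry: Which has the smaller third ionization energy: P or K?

The third ionization energy removes an electron from the +2 ion. For each element: P²⁺ still has 3 valence electrons; K²⁺ is already 1 electron into the core.
Core electrons are held far more tightly than valence electrons, so K tops the IE_3 order.
Approximate IE_3 values (kJ/mol): P 2914, K 4420.
So the third ionization energies run P < K.

P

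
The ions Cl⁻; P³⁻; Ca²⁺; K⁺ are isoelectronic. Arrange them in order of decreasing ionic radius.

All of these have 18 electrons, so size is governed by nuclear charge alone: the more protons, the stronger the pull on the same electron cloud, and the smaller the ion.
Nuclear charges: Ca²⁺ (Z=20), K⁺ (Z=19), Cl⁻ (Z=17), P³⁻ (Z=15).
Largest to smallest: P³⁻ > Cl⁻ > K⁺ > Ca²⁺.

P³⁻, Cl⁻, K⁺, Ca²⁺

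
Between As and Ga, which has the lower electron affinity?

Ga

Atoms with high Z_eff and room in the valence shell (especially the halogens) have the most exothermic electron affinities.
All lie in period 4, so electron affinity increases left to right.
So Ga has the lower electron affinity (Ga < As).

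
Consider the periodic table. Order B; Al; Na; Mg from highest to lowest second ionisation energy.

Na > B > Al > Mg

IE_2 is the cost of taking one more electron from the +1 cation: B⁺ still has 2 valence electrons; Al⁺ still has 2 valence electrons; Na⁺ is the bare [Ne] core; Mg⁺ still has 1 valence electron.
Pulling an electron out of a noble-gas core costs far more than removing a remaining valence electron, so Na sits at the high end of IE_2.
Valence configurations: B⁺ [He]2s², Al⁺ [Ne]3s², Mg⁺ [Ne]3s¹.
Approximate IE_2 values (kJ/mol): B 2427, Al 1817, Na 4562, Mg 1451.
Overall IE_2 order: Mg < Al < B < Na.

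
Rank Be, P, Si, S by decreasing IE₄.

Be > P > S > Si

Consider each +3 ion: Be³⁺ is already 1 electron into the core; P³⁺ still has 2 valence electrons; Si³⁺ still has 1 valence electron; S³⁺ still has 3 valence electrons.
Pulling an electron out of a noble-gas core costs far more than removing a remaining valence electron, so Be sits at the high end of IE_4.
Valence configurations: P³⁺ [Ne]3s², Si³⁺ [Ne]3s¹, S³⁺ [Ne]3s²3p¹.
S³⁺ loses a lone 3p electron whereas P³⁺ must break into a filled 3s² pair, so IE_4(P) > IE_4(S) even though S has the higher nuclear charge.
Approximate IE_4 values (kJ/mol): Be 21007, P 4964, Si 4356, S 4556.
Hence IE_4: Si < S < P < Be.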